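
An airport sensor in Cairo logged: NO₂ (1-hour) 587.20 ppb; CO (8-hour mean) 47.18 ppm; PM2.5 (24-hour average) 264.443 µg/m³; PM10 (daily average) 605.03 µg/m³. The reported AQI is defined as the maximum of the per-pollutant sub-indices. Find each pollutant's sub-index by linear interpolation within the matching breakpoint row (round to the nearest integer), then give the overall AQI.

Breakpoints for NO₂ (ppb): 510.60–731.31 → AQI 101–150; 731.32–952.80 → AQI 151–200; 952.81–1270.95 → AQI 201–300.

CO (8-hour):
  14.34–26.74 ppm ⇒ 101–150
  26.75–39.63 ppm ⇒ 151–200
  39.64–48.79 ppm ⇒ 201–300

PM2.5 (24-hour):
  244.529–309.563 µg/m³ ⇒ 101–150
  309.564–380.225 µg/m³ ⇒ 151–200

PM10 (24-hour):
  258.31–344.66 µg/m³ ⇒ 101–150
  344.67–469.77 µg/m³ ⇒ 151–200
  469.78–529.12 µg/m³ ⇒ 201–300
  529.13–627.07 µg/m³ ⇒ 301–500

NO₂: 587.20 ∈ [510.60, 731.31] ↔ index [101, 150].
101 + (587.20−510.60)·(150−101)/(731.31−510.60) = 101 + 76.60·49/220.71 ≈ 118.01, so AQI = 118.
CO: 47.18 lies in 39.64–48.79, so I_lo=201, I_hi=300, C_lo=39.64, C_hi=48.79.
(300−201)/(48.79−39.64) × (47.18−39.64) + 201 = 99/9.15 × 7.54 + 201 ≈ 282.58 → 283.
PM2.5 264.443: bracket 244.529–309.563 → index 101–150; slope 49/65.034, offset 19.914.
AQI = 101 + 49/65.034·19.914 ≈ 116.00 ⇒ 116.
PM10: row 529.13–627.07 (AQI 301–500). (500−301)·(605.03−529.13)/(627.07−529.13) + 301 = 199·75.90/97.94 + 301 ≈ 455.22 → 455.
Sub-indices: NO₂→118, CO→283, PM2.5→116, PM10→455. Overall AQI = max = 455; dominant pollutant is PM10.
AQI 455: Hazardous.

455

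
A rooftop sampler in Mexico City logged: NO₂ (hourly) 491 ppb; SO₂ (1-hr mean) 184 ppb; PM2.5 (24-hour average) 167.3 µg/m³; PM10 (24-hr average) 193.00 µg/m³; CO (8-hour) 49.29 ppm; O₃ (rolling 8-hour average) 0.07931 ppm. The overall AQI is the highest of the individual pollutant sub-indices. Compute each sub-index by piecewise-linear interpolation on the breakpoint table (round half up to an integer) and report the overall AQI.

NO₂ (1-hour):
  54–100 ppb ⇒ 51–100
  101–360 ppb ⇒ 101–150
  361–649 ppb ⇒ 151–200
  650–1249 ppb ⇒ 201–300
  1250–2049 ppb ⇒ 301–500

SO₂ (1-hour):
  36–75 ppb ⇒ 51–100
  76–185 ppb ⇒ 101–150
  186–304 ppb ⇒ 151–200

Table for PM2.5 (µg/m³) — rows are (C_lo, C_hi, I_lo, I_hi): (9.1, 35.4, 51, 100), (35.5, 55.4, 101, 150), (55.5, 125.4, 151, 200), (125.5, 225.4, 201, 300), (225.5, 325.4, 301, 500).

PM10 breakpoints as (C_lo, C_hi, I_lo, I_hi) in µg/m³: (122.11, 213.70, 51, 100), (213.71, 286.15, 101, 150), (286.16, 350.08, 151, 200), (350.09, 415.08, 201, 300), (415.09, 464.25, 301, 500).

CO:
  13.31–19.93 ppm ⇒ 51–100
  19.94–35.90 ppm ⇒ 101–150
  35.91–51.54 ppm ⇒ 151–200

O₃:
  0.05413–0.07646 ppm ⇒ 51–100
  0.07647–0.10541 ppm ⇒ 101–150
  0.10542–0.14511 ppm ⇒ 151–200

242

NO₂: 491 lies in 361–649, so I_lo=151, I_hi=200, C_lo=361, C_hi=649.
(200−151)/(649−361) × (491−361) + 151 = 49/288 × 130 + 151 ≈ 173.12 → 173.
SO₂: row 76–185 (AQI 101–150). (150−101)·(184−76)/(185−76) + 101 = 49·108/109 + 101 ≈ 149.55 → 150.
PM2.5: row 125.5–225.4 (AQI 201–300). (300−201)·(167.3−125.5)/(225.4−125.5) + 201 = 99·41.8/99.9 + 201 ≈ 242.42 → 242.
PM10 193.00: bracket 122.11–213.70 → index 51–100; slope 49/91.59, offset 70.89.
AQI = 51 + 49/91.59·70.89 ≈ 88.93 ⇒ 89.
CO: 49.29 ∈ [35.91, 51.54] ↔ index [151, 200].
151 + (49.29−35.91)·(200−151)/(51.54−35.91) = 151 + 13.38·49/15.63 ≈ 192.95, so AQI = 193.
O₃: 0.07931 lies in 0.07647–0.10541, so I_lo=101, I_hi=150, C_lo=0.07647, C_hi=0.10541.
(150−101)/(0.10541−0.07647) × (0.07931−0.07647) + 101 = 49/0.02894 × 0.00284 + 101 ≈ 105.81 → 106.
Sub-indices: NO₂→173, SO₂→150, PM2.5→242, PM10→89, CO→193, O₃→106. Overall AQI = max = 242; dominant pollutant is PM2.5.
AQI 242: Very Unhealthy.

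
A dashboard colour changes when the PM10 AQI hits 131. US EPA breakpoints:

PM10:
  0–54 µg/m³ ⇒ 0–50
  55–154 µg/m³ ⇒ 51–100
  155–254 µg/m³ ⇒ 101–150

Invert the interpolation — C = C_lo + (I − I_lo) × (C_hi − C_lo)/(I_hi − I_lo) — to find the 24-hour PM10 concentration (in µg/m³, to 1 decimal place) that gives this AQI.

215.6

AQI 131 lies in the 101–150 band, which corresponds to 155–254 µg/m³.
C = 155 + (131−101)×(254−155)/(150−101) = 155 + 30×99/49 ≈ 215.612 µg/m³ → 215.6 µg/m³ to 1 dp.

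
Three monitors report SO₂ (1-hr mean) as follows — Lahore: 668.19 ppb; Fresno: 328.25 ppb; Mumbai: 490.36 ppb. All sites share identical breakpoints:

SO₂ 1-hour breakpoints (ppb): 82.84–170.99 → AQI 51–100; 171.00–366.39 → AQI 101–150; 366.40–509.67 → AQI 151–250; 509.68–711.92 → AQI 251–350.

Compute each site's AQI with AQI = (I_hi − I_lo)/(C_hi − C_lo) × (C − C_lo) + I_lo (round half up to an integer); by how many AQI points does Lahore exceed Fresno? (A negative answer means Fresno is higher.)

189

Lahore: 668.19 ∈ [509.68, 711.92] ↔ index [251, 350].
251 + (668.19−509.68)·(350−251)/(711.92−509.68) = 251 + 158.51·99/202.24 ≈ 328.59, so AQI = 329.
Fresno: 328.25 ∈ [171.00, 366.39] ↔ index [101, 150].
101 + (328.25−171.00)·(150−101)/(366.39−171.00) = 101 + 157.25·49/195.39 ≈ 140.44, so AQI = 140.
Mumbai: 490.36 ∈ [366.40, 509.67] ↔ index [151, 250].
151 + (490.36−366.40)·(250−151)/(509.67−366.40) = 151 + 123.96·99/143.27 ≈ 236.66, so AQI = 237.
AQIs: Lahore=329, Fresno=140, Mumbai=237. Lahore (329) − Fresno (140) = 189.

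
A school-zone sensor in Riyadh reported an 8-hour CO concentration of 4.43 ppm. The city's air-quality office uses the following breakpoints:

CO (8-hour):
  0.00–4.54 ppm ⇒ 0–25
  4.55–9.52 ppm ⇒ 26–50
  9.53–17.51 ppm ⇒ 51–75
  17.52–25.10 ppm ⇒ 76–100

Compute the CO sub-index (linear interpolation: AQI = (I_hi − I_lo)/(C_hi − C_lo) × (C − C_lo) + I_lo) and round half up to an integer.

24

CO: 4.43 ∈ [0.00, 4.54] ↔ index [0, 25].
0 + (4.43−0.00)·(25−0)/(4.54−0.00) = 0 + 4.43·25/4.54 ≈ 24.39, so AQI = 24.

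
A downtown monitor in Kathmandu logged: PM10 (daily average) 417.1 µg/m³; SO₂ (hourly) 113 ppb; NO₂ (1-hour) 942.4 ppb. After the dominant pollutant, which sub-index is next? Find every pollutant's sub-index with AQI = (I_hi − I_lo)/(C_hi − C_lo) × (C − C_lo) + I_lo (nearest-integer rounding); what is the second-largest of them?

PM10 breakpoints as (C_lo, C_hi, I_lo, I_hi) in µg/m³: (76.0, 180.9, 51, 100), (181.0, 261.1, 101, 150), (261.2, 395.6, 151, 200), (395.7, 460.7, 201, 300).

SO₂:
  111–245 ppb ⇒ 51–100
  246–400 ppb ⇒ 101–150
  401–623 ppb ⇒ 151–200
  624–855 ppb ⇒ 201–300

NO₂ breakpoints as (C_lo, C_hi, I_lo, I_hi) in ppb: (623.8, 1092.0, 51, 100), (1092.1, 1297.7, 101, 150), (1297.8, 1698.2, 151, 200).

84

PM10: 417.1 ∈ [395.7, 460.7] ↔ index [201, 300].
201 + (417.1−395.7)·(300−201)/(460.7−395.7) = 201 + 21.4·99/65.0 ≈ 233.59, so AQI = 234.
SO₂: 113 lies in 111–245, so I_lo=51, I_hi=100, C_lo=111, C_hi=245.
(100−51)/(245−111) × (113−111) + 51 = 49/134 × 2 + 51 ≈ 51.73 → 52.
NO₂: 942.4 lies in 623.8–1092.0, so I_lo=51, I_hi=100, C_lo=623.8, C_hi=1092.0.
(100−51)/(1092.0−623.8) × (942.4−623.8) + 51 = 49/468.2 × 318.6 + 51 ≈ 84.34 → 84.
Sub-indices: PM10→234, SO₂→52, NO₂→84. Ranked high→low: 234, 84, 52. Second-highest sub-index = 84.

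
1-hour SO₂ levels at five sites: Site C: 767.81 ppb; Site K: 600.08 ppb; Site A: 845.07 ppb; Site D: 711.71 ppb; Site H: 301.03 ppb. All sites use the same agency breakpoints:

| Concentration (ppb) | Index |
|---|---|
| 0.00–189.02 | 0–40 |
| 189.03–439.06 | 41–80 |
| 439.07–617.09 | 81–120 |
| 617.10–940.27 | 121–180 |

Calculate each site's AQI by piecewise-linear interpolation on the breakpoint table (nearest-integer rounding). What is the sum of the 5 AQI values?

624

Site C: 767.81 lies in 617.10–940.27, so I_lo=121, I_hi=180, C_lo=617.10, C_hi=940.27.
(180−121)/(940.27−617.10) × (767.81−617.10) + 121 = 59/323.17 × 150.71 + 121 ≈ 148.51 → 149.
Site K: 600.08 ∈ [439.07, 617.09] ↔ index [81, 120].
81 + (600.08−439.07)·(120−81)/(617.09−439.07) = 81 + 161.01·39/178.02 ≈ 116.27, so AQI = 116.
Site A 845.07: bracket 617.10–940.27 → index 121–180; slope 59/323.17, offset 227.97.
AQI = 121 + 59/323.17·227.97 ≈ 162.62 ⇒ 163.
Site D: row 617.10–940.27 (AQI 121–180). (180−121)·(711.71−617.10)/(940.27−617.10) + 121 = 59·94.61/323.17 + 121 ≈ 138.27 → 138.
Site H: 301.03 ∈ [189.03, 439.06] ↔ index [41, 80].
41 + (301.03−189.03)·(80−41)/(439.06−189.03) = 41 + 112.00·39/250.03 ≈ 58.47, so AQI = 58.
AQIs: Site C=149, Site K=116, Site A=163, Site D=138, Site H=58. Sum = 149 + 116 + 163 + 138 + 58 = 624.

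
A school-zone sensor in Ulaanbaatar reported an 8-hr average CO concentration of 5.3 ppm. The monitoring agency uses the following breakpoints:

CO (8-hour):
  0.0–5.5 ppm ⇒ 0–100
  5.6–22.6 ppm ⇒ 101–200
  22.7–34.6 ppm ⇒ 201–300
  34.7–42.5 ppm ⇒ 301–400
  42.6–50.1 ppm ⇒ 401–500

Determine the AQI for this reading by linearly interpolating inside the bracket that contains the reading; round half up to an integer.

CO: row 0.0–5.5 (AQI 0–100). (100−0)·(5.3−0.0)/(5.5−0.0) + 0 = 100·5.3/5.5 + 0 ≈ 96.36 → 96.

96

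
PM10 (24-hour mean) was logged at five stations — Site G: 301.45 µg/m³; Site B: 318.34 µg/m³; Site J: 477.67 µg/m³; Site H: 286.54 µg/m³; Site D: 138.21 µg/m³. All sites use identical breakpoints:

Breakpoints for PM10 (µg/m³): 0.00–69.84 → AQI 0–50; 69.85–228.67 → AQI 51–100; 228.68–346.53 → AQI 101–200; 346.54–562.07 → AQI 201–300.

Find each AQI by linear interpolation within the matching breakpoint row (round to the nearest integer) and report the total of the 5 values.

821

Site G: row 228.68–346.53 (AQI 101–200). (200−101)·(301.45−228.68)/(346.53−228.68) + 101 = 99·72.77/117.85 + 101 ≈ 162.13 → 162.
Site B: 318.34 lies in 228.68–346.53, so I_lo=101, I_hi=200, C_lo=228.68, C_hi=346.53.
(200−101)/(346.53−228.68) × (318.34−228.68) + 101 = 99/117.85 × 89.66 + 101 ≈ 176.32 → 176.
Site J 477.67: bracket 346.54–562.07 → index 201–300; slope 99/215.53, offset 131.13.
AQI = 201 + 99/215.53·131.13 ≈ 261.23 ⇒ 261.
Site H: row 228.68–346.53 (AQI 101–200). (200−101)·(286.54−228.68)/(346.53−228.68) + 101 = 99·57.86/117.85 + 101 ≈ 149.61 → 150.
Site D: 138.21 lies in 69.85–228.67, so I_lo=51, I_hi=100, C_lo=69.85, C_hi=228.67.
(100−51)/(228.67−69.85) × (138.21−69.85) + 51 = 49/158.82 × 68.36 + 51 ≈ 72.09 → 72.
AQIs: Site G=162, Site B=176, Site J=261, Site H=150, Site D=72. Sum = 162 + 176 + 261 + 150 + 72 = 821.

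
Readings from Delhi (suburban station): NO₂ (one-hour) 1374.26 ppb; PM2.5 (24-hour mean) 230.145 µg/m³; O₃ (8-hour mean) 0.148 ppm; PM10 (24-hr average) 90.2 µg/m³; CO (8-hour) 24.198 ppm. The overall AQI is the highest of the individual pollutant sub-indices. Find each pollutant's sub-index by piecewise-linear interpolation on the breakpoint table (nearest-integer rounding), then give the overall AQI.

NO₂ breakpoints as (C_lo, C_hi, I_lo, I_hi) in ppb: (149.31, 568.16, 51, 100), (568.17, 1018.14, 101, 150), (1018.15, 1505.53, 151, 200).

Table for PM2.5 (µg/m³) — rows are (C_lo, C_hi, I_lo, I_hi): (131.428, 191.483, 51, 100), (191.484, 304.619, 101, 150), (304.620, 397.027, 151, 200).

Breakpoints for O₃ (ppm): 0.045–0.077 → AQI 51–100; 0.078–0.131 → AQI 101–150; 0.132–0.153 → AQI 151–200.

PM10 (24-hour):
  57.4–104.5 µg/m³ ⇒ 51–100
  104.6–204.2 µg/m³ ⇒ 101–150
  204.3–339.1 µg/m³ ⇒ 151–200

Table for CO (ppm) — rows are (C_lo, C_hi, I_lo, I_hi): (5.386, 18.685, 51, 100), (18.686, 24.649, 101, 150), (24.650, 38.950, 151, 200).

NO₂ 1374.26: bracket 1018.15–1505.53 → index 151–200; slope 49/487.38, offset 356.11.
AQI = 151 + 49/487.38·356.11 ≈ 186.80 ⇒ 187.
PM2.5 230.145: bracket 191.484–304.619 → index 101–150; slope 49/113.135, offset 38.661.
AQI = 101 + 49/113.135·38.661 ≈ 117.74 ⇒ 118.
O₃: 0.148 ∈ [0.132, 0.153] ↔ index [151, 200].
151 + (0.148−0.132)·(200−151)/(0.153−0.132) = 151 + 0.016·49/0.021 ≈ 188.33, so AQI = 188.
PM10: row 57.4–104.5 (AQI 51–100). (100−51)·(90.2−57.4)/(104.5−57.4) + 51 = 49·32.8/47.1 + 51 ≈ 85.12 → 85.
CO: 24.198 ∈ [18.686, 24.649] ↔ index [101, 150].
101 + (24.198−18.686)·(150−101)/(24.649−18.686) = 101 + 5.512·49/5.963 ≈ 146.29, so AQI = 146.
Sub-indices: NO₂→187, PM2.5→118, O₃→188, PM10→85, CO→146. Overall AQI = max = 188; dominant pollutant is O₃.
AQI 188: Unhealthy.

188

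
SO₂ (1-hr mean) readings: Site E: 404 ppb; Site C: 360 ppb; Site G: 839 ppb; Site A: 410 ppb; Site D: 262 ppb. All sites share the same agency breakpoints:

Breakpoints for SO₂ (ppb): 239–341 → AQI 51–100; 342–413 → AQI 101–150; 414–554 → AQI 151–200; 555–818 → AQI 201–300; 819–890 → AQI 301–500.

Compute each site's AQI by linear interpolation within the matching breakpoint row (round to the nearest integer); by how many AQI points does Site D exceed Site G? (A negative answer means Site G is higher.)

Site E: row 342–413 (AQI 101–150). (150−101)·(404−342)/(413−342) + 101 = 49·62/71 + 101 ≈ 143.79 → 144.
Site C: 360 lies in 342–413, so I_lo=101, I_hi=150, C_lo=342, C_hi=413.
(150−101)/(413−342) × (360−342) + 101 = 49/71 × 18 + 101 ≈ 113.42 → 113.
Site G: 839 lies in 819–890, so I_lo=301, I_hi=500, C_lo=819, C_hi=890.
(500−301)/(890−819) × (839−819) + 301 = 199/71 × 20 + 301 ≈ 357.06 → 357.
Site A 410: bracket 342–413 → index 101–150; slope 49/71, offset 68.
AQI = 101 + 49/71·68 ≈ 147.93 ⇒ 148.
Site D 262: bracket 239–341 → index 51–100; slope 49/102, offset 23.
AQI = 51 + 49/102·23 ≈ 62.05 ⇒ 62.
AQIs: Site E=144, Site C=113, Site G=357, Site A=148, Site D=62. Site D (62) − Site G (357) = -295.

-295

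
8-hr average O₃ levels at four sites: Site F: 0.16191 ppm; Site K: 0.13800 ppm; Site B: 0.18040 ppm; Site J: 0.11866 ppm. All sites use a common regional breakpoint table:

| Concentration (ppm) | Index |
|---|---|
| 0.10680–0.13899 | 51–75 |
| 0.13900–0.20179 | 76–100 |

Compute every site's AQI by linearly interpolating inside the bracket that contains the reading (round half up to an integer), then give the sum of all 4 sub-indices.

Site F: 0.16191 ∈ [0.13900, 0.20179] ↔ index [76, 100].
76 + (0.16191−0.13900)·(100−76)/(0.20179−0.13900) = 76 + 0.02291·24/0.06279 ≈ 84.76, so AQI = 85.
Site K: 0.13800 lies in 0.10680–0.13899, so I_lo=51, I_hi=75, C_lo=0.10680, C_hi=0.13899.
(75−51)/(0.13899−0.10680) × (0.13800−0.10680) + 51 = 24/0.03219 × 0.03120 + 51 ≈ 74.26 → 74.
Site B: 0.18040 ∈ [0.13900, 0.20179] ↔ index [76, 100].
76 + (0.18040−0.13900)·(100−76)/(0.20179−0.13900) = 76 + 0.04140·24/0.06279 ≈ 91.82, so AQI = 92.
Site J 0.11866: bracket 0.10680–0.13899 → index 51–75; slope 24/0.03219, offset 0.01186.
AQI = 51 + 24/0.03219·0.01186 ≈ 59.84 ⇒ 60.
AQIs: Site F=85, Site K=74, Site B=92, Site J=60. Sum = 85 + 74 + 92 + 60 = 311.

311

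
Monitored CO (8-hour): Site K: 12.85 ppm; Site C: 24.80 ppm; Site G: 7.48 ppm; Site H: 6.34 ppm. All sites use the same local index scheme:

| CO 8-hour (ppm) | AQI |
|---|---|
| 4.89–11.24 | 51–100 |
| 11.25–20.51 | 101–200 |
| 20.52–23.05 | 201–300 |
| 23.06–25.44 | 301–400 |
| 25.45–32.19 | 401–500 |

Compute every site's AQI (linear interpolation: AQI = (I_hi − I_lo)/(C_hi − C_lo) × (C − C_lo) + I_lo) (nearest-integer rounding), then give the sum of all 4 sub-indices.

624

Site K: 12.85 lies in 11.25–20.51, so I_lo=101, I_hi=200, C_lo=11.25, C_hi=20.51.
(200−101)/(20.51−11.25) × (12.85−11.25) + 101 = 99/9.26 × 1.60 + 101 ≈ 118.11 → 118.
Site C: 24.80 lies in 23.06–25.44, so I_lo=301, I_hi=400, C_lo=23.06, C_hi=25.44.
(400−301)/(25.44−23.06) × (24.80−23.06) + 301 = 99/2.38 × 1.74 + 301 ≈ 373.38 → 373.
Site G: 7.48 lies in 4.89–11.24, so I_lo=51, I_hi=100, C_lo=4.89, C_hi=11.24.
(100−51)/(11.24−4.89) × (7.48−4.89) + 51 = 49/6.35 × 2.59 + 51 ≈ 70.99 → 71.
Site H 6.34: bracket 4.89–11.24 → index 51–100; slope 49/6.35, offset 1.45.
AQI = 51 + 49/6.35·1.45 ≈ 62.19 ⇒ 62.
AQIs: Site K=118, Site C=373, Site G=71, Site H=62. Sum = 118 + 373 + 71 + 62 = 624.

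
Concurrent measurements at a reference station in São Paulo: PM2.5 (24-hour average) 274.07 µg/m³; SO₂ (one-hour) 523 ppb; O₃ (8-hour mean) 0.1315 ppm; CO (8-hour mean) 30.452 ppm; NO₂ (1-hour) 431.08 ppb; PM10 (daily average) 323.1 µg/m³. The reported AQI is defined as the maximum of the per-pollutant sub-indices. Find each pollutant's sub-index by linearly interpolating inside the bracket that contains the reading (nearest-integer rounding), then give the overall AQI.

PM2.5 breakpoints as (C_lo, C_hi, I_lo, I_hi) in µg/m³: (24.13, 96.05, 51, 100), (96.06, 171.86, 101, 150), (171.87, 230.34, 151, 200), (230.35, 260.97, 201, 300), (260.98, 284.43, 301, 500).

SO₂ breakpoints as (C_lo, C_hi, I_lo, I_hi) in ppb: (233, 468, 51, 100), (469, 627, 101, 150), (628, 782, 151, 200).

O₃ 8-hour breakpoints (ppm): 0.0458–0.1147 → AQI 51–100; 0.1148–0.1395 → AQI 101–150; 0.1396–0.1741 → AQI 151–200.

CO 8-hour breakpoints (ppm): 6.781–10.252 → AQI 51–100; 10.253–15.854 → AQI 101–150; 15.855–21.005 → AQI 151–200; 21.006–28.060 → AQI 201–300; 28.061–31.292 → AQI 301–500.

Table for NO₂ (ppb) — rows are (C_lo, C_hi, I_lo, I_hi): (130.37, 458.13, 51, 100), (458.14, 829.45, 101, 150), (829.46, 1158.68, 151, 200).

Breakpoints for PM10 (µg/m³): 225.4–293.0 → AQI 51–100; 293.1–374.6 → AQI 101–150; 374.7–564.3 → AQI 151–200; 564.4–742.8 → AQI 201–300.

448

PM2.5: row 260.98–284.43 (AQI 301–500). (500−301)·(274.07−260.98)/(284.43−260.98) + 301 = 199·13.09/23.45 + 301 ≈ 412.08 → 412.
SO₂: 523 ∈ [469, 627] ↔ index [101, 150].
101 + (523−469)·(150−101)/(627−469) = 101 + 54·49/158 ≈ 117.75, so AQI = 118.
O₃: 0.1315 lies in 0.1148–0.1395, so I_lo=101, I_hi=150, C_lo=0.1148, C_hi=0.1395.
(150−101)/(0.1395−0.1148) × (0.1315−0.1148) + 101 = 49/0.0247 × 0.0167 + 101 ≈ 134.13 → 134.
CO: 30.452 ∈ [28.061, 31.292] ↔ index [301, 500].
301 + (30.452−28.061)·(500−301)/(31.292−28.061) = 301 + 2.391·199/3.231 ≈ 448.26, so AQI = 448.
NO₂: 431.08 lies in 130.37–458.13, so I_lo=51, I_hi=100, C_lo=130.37, C_hi=458.13.
(100−51)/(458.13−130.37) × (431.08−130.37) + 51 = 49/327.76 × 300.71 + 51 ≈ 95.96 → 96.
PM10: 323.1 lies in 293.1–374.6, so I_lo=101, I_hi=150, C_lo=293.1, C_hi=374.6.
(150−101)/(374.6−293.1) × (323.1−293.1) + 101 = 49/81.5 × 30.0 + 101 ≈ 119.04 → 119.
Sub-indices: PM2.5→412, SO₂→118, O₃→134, CO→448, NO₂→96, PM10→119. Overall AQI = max = 448; dominant pollutant is CO.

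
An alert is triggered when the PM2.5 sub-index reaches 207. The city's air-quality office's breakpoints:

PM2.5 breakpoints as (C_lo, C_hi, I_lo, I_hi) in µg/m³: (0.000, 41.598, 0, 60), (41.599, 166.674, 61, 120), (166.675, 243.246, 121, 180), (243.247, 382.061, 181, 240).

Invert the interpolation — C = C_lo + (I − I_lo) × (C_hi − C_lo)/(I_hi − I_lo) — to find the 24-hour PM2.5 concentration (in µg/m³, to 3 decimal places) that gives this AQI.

AQI 207 lies in the 181–240 band, which corresponds to 243.247–382.061 µg/m³.
C = 243.247 + (207−181)×(382.061−243.247)/(240−181) = 243.247 + 26×138.814/59 ≈ 304.41927 µg/m³ → 304.419 µg/m³ to 3 dp.

304.419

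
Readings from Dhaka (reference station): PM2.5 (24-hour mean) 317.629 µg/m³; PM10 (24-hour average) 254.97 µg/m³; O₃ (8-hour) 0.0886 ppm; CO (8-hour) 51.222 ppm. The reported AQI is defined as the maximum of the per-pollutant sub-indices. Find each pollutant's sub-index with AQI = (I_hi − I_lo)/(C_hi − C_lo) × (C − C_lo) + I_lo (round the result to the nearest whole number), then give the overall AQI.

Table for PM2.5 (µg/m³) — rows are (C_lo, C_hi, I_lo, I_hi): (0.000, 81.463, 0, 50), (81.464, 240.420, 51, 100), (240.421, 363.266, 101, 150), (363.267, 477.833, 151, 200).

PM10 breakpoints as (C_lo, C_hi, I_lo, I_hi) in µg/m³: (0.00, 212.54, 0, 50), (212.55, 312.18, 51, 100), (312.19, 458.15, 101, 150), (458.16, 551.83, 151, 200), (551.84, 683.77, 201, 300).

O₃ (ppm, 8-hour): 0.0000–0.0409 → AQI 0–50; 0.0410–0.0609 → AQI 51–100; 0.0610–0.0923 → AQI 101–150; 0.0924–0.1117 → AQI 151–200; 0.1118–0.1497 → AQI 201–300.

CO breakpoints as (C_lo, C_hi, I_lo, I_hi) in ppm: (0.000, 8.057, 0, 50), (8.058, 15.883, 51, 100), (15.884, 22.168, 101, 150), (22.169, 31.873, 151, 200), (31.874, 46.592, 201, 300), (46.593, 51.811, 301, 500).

478

PM2.5: 317.629 lies in 240.421–363.266, so I_lo=101, I_hi=150, C_lo=240.421, C_hi=363.266.
(150−101)/(363.266−240.421) × (317.629−240.421) + 101 = 49/122.845 × 77.208 + 101 ≈ 131.80 → 132.
PM10: 254.97 lies in 212.55–312.18, so I_lo=51, I_hi=100, C_lo=212.55, C_hi=312.18.
(100−51)/(312.18−212.55) × (254.97−212.55) + 51 = 49/99.63 × 42.42 + 51 ≈ 71.86 → 72.
O₃: row 0.0610–0.0923 (AQI 101–150). (150−101)·(0.0886−0.0610)/(0.0923−0.0610) + 101 = 49·0.0276/0.0313 + 101 ≈ 144.21 → 144.
CO 51.222: bracket 46.593–51.811 → index 301–500; slope 199/5.218, offset 4.629.
AQI = 301 + 199/5.218·4.629 ≈ 477.54 ⇒ 478.
Sub-indices: PM2.5→132, PM10→72, O₃→144, CO→478. Overall AQI = max = 478; dominant pollutant is CO.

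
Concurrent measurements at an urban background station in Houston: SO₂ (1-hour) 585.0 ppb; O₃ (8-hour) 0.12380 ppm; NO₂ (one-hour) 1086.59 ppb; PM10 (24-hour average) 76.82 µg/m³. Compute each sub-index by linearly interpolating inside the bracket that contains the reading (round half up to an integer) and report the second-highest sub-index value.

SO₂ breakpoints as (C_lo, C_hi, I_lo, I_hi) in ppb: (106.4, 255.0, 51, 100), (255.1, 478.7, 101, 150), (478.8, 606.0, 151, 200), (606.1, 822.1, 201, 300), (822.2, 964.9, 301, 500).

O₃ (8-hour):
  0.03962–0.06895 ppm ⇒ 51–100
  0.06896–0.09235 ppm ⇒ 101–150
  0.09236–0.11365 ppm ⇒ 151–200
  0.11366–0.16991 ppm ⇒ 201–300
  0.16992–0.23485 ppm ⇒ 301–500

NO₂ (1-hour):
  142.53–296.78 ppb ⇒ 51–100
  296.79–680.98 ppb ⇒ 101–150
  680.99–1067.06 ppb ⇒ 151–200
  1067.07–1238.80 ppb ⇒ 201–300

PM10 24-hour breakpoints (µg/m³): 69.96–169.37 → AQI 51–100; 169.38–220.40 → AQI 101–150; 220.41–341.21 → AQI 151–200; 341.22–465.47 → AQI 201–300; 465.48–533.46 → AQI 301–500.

212

SO₂: row 478.8–606.0 (AQI 151–200). (200−151)·(585.0−478.8)/(606.0−478.8) + 151 = 49·106.2/127.2 + 151 ≈ 191.91 → 192.
O₃: 0.12380 ∈ [0.11366, 0.16991] ↔ index [201, 300].
201 + (0.12380−0.11366)·(300−201)/(0.16991−0.11366) = 201 + 0.01014·99/0.05625 ≈ 218.85, so AQI = 219.
NO₂ 1086.59: bracket 1067.07–1238.80 → index 201–300; slope 99/171.73, offset 19.52.
AQI = 201 + 99/171.73·19.52 ≈ 212.25 ⇒ 212.
PM10 76.82: bracket 69.96–169.37 → index 51–100; slope 49/99.41, offset 6.86.
AQI = 51 + 49/99.41·6.86 ≈ 54.38 ⇒ 54.
Sub-indices: SO₂→192, O₃→219, NO₂→212, PM10→54. Ranked high→low: 219, 212, 192, 54. Second-highest sub-index = 212.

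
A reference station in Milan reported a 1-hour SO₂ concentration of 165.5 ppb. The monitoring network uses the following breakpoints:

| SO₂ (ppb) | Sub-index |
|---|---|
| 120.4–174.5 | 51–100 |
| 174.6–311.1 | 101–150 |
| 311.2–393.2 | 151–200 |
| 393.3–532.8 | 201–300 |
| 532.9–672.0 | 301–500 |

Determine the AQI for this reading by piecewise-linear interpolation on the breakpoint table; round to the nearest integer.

SO₂ 165.5: bracket 120.4–174.5 → index 51–100; slope 49/54.1, offset 45.1.
AQI = 51 + 49/54.1·45.1 ≈ 91.85 ⇒ 92.

92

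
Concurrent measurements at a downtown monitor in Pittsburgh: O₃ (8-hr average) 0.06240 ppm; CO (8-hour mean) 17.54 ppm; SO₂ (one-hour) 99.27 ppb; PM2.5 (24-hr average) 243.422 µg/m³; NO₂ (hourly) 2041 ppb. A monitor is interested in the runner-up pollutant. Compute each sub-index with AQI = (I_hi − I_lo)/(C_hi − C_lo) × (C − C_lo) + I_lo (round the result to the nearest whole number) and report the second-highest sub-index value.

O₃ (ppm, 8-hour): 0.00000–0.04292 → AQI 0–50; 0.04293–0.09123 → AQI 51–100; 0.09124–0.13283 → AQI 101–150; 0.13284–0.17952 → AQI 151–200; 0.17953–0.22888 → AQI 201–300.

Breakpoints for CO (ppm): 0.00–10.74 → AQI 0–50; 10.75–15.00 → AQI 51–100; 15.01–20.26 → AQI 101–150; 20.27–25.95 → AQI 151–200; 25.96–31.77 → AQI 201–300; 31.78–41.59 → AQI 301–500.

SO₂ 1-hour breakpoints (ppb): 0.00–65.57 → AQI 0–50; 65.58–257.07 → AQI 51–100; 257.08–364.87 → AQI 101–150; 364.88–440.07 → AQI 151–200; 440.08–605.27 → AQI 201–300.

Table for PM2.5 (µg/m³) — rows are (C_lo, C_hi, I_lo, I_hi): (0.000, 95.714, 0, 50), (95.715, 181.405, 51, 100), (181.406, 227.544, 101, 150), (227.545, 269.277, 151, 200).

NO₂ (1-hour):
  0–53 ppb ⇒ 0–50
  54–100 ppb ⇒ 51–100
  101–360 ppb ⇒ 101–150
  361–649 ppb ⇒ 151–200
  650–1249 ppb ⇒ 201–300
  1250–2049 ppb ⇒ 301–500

170

O₃: row 0.04293–0.09123 (AQI 51–100). (100−51)·(0.06240−0.04293)/(0.09123−0.04293) + 51 = 49·0.01947/0.04830 + 51 ≈ 70.75 → 71.
CO: 17.54 lies in 15.01–20.26, so I_lo=101, I_hi=150, C_lo=15.01, C_hi=20.26.
(150−101)/(20.26−15.01) × (17.54−15.01) + 101 = 49/5.25 × 2.53 + 101 ≈ 124.61 → 125.
SO₂: 99.27 lies in 65.58–257.07, so I_lo=51, I_hi=100, C_lo=65.58, C_hi=257.07.
(100−51)/(257.07−65.58) × (99.27−65.58) + 51 = 49/191.49 × 33.69 + 51 ≈ 59.62 → 60.
PM2.5: row 227.545–269.277 (AQI 151–200). (200−151)·(243.422−227.545)/(269.277−227.545) + 151 = 49·15.877/41.732 + 151 ≈ 169.64 → 170.
NO₂ 2041: bracket 1250–2049 → index 301–500; slope 199/799, offset 791.
AQI = 301 + 199/799·791 ≈ 498.01 ⇒ 498.
Sub-indices: O₃→71, CO→125, SO₂→60, PM2.5→170, NO₂→498. Ranked high→low: 498, 170, 125, 71, 60. Second-highest sub-index = 170.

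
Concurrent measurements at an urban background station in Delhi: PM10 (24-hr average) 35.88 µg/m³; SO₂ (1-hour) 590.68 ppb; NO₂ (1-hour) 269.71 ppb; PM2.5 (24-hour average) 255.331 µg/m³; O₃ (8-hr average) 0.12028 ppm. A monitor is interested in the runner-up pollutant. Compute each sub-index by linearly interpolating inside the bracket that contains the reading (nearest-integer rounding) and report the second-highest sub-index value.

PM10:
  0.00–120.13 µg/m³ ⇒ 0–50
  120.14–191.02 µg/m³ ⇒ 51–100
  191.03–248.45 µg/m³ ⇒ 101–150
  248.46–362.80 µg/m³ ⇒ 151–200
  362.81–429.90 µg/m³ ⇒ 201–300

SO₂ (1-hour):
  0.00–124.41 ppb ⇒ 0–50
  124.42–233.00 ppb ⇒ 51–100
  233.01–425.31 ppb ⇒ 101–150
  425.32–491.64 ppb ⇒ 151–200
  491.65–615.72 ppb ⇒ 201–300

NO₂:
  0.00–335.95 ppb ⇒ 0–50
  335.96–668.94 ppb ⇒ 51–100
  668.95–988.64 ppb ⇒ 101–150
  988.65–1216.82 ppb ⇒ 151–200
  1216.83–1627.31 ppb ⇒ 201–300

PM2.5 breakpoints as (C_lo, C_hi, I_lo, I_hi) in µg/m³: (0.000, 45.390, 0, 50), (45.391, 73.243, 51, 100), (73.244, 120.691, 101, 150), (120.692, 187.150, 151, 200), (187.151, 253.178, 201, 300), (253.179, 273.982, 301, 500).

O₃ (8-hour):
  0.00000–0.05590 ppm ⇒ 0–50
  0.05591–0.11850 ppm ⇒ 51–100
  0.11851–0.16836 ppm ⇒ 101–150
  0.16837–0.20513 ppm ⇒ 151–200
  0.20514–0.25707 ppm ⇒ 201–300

280

PM10: row 0.00–120.13 (AQI 0–50). (50−0)·(35.88−0.00)/(120.13−0.00) + 0 = 50·35.88/120.13 + 0 ≈ 14.93 → 15.
SO₂: 590.68 lies in 491.65–615.72, so I_lo=201, I_hi=300, C_lo=491.65, C_hi=615.72.
(300−201)/(615.72−491.65) × (590.68−491.65) + 201 = 99/124.07 × 99.03 + 201 ≈ 280.02 → 280.
NO₂ 269.71: bracket 0.00–335.95 → index 0–50; slope 50/335.95, offset 269.71.
AQI = 0 + 50/335.95·269.71 ≈ 40.14 ⇒ 40.
PM2.5: 255.331 ∈ [253.179, 273.982] ↔ index [301, 500].
301 + (255.331−253.179)·(500−301)/(273.982−253.179) = 301 + 2.152·199/20.803 ≈ 321.59, so AQI = 322.
O₃ 0.12028: bracket 0.11851–0.16836 → index 101–150; slope 49/0.04985, offset 0.00177.
AQI = 101 + 49/0.04985·0.00177 ≈ 102.74 ⇒ 103.
Sub-indices: PM10→15, SO₂→280, NO₂→40, PM2.5→322, O₃→103. Ranked high→low: 322, 280, 103, 40, 15. Second-highest sub-index = 280.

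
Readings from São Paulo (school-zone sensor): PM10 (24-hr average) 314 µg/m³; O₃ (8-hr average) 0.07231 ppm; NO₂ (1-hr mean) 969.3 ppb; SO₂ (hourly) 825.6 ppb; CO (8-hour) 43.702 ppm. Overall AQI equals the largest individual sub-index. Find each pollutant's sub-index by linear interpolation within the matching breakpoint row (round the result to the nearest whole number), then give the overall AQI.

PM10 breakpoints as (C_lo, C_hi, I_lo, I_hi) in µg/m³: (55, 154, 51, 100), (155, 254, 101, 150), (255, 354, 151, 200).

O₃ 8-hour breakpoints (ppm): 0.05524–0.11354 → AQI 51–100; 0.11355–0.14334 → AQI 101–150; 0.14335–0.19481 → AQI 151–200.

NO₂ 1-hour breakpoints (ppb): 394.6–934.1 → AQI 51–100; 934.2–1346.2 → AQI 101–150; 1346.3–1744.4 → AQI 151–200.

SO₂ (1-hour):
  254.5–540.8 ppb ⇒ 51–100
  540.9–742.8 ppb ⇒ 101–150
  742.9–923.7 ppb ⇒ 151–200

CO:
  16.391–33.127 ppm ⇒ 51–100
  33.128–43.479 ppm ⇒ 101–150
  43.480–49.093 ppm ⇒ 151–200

180

PM10 314: bracket 255–354 → index 151–200; slope 49/99, offset 59.
AQI = 151 + 49/99·59 ≈ 180.20 ⇒ 180.
O₃: row 0.05524–0.11354 (AQI 51–100). (100−51)·(0.07231−0.05524)/(0.11354−0.05524) + 51 = 49·0.01707/0.05830 + 51 ≈ 65.35 → 65.
NO₂: row 934.2–1346.2 (AQI 101–150). (150−101)·(969.3−934.2)/(1346.2−934.2) + 101 = 49·35.1/412.0 + 101 ≈ 105.17 → 105.
SO₂: row 742.9–923.7 (AQI 151–200). (200−151)·(825.6−742.9)/(923.7−742.9) + 151 = 49·82.7/180.8 + 151 ≈ 173.41 → 173.
CO: row 43.480–49.093 (AQI 151–200). (200−151)·(43.702−43.480)/(49.093−43.480) + 151 = 49·0.222/5.613 + 151 ≈ 152.94 → 153.
Sub-indices: PM10→180, O₃→65, NO₂→105, SO₂→173, CO→153. Overall AQI = max = 180; dominant pollutant is PM10.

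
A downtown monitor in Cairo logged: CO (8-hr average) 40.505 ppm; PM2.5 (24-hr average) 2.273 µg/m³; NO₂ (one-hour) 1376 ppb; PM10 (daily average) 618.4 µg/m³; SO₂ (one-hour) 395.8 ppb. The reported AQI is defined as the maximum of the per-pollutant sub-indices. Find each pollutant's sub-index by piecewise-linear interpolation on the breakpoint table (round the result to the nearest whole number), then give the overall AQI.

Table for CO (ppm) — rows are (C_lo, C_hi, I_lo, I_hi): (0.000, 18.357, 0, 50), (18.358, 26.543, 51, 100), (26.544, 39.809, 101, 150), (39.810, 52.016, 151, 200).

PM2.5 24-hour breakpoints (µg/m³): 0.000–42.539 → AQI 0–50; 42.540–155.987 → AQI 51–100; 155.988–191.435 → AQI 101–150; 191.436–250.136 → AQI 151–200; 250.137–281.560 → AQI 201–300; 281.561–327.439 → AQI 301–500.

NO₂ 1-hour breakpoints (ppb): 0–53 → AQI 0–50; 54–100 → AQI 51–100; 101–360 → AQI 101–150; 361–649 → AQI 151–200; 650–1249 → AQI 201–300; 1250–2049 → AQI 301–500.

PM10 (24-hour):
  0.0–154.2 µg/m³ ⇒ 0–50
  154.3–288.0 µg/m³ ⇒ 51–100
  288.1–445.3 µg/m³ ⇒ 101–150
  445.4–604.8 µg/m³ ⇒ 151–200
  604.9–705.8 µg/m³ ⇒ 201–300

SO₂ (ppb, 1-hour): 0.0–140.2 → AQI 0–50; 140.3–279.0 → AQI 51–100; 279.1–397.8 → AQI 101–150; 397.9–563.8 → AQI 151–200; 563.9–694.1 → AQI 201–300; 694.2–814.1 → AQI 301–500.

332

CO: 40.505 lies in 39.810–52.016, so I_lo=151, I_hi=200, C_lo=39.810, C_hi=52.016.
(200−151)/(52.016−39.810) × (40.505−39.810) + 151 = 49/12.206 × 0.695 + 151 ≈ 153.79 → 154.
PM2.5: row 0.000–42.539 (AQI 0–50). (50−0)·(2.273−0.000)/(42.539−0.000) + 0 = 50·2.273/42.539 + 0 ≈ 2.67 → 3.
NO₂: 1376 ∈ [1250, 2049] ↔ index [301, 500].
301 + (1376−1250)·(500−301)/(2049−1250) = 301 + 126·199/799 ≈ 332.38, so AQI = 332.
PM10 618.4: bracket 604.9–705.8 → index 201–300; slope 99/100.9, offset 13.5.
AQI = 201 + 99/100.9·13.5 ≈ 214.25 ⇒ 214.
SO₂: row 279.1–397.8 (AQI 101–150). (150−101)·(395.8−279.1)/(397.8−279.1) + 101 = 49·116.7/118.7 + 101 ≈ 149.17 → 149.
Sub-indices: CO→154, PM2.5→3, NO₂→332, PM10→214, SO₂→149. Overall AQI = max = 332; dominant pollutant is NO₂.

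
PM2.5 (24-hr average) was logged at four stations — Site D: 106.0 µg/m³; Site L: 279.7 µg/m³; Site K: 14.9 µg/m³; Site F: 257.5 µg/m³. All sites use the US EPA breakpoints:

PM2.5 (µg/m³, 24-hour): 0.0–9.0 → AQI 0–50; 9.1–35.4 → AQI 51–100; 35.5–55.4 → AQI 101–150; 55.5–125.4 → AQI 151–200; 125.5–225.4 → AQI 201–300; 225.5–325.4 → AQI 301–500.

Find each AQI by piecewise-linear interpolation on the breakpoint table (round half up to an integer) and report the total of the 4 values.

1022

Site D: row 55.5–125.4 (AQI 151–200). (200−151)·(106.0−55.5)/(125.4−55.5) + 151 = 49·50.5/69.9 + 151 ≈ 186.40 → 186.
Site L: 279.7 lies in 225.5–325.4, so I_lo=301, I_hi=500, C_lo=225.5, C_hi=325.4.
(500−301)/(325.4−225.5) × (279.7−225.5) + 301 = 199/99.9 × 54.2 + 301 ≈ 408.97 → 409.
Site K 14.9: bracket 9.1–35.4 → index 51–100; slope 49/26.3, offset 5.8.
AQI = 51 + 49/26.3·5.8 ≈ 61.81 ⇒ 62.
Site F: 257.5 lies in 225.5–325.4, so I_lo=301, I_hi=500, C_lo=225.5, C_hi=325.4.
(500−301)/(325.4−225.5) × (257.5−225.5) + 301 = 199/99.9 × 32.0 + 301 ≈ 364.74 → 365.
AQIs: Site D=186, Site L=409, Site K=62, Site F=365. Sum = 186 + 409 + 62 + 365 = 1022.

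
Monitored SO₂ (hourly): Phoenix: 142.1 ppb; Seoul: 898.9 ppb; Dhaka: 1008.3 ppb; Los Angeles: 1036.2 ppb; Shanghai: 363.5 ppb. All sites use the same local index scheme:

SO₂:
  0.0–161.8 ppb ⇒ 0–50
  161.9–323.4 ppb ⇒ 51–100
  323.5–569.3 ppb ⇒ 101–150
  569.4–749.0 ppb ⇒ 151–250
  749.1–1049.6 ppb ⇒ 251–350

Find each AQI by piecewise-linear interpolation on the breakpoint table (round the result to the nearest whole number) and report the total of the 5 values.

Phoenix: 142.1 lies in 0.0–161.8, so I_lo=0, I_hi=50, C_lo=0.0, C_hi=161.8.
(50−0)/(161.8−0.0) × (142.1−0.0) + 0 = 50/161.8 × 142.1 + 0 ≈ 43.91 → 44.
Seoul: row 749.1–1049.6 (AQI 251–350). (350−251)·(898.9−749.1)/(1049.6−749.1) + 251 = 99·149.8/300.5 + 251 ≈ 300.35 → 300.
Dhaka: 1008.3 lies in 749.1–1049.6, so I_lo=251, I_hi=350, C_lo=749.1, C_hi=1049.6.
(350−251)/(1049.6−749.1) × (1008.3−749.1) + 251 = 99/300.5 × 259.2 + 251 ≈ 336.39 → 336.
Los Angeles: 1036.2 lies in 749.1–1049.6, so I_lo=251, I_hi=350, C_lo=749.1, C_hi=1049.6.
(350−251)/(1049.6−749.1) × (1036.2−749.1) + 251 = 99/300.5 × 287.1 + 251 ≈ 345.59 → 346.
Shanghai: row 323.5–569.3 (AQI 101–150). (150−101)·(363.5−323.5)/(569.3−323.5) + 101 = 49·40.0/245.8 + 101 ≈ 108.97 → 109.
AQIs: Phoenix=44, Seoul=300, Dhaka=336, Los Angeles=346, Shanghai=109. Sum = 44 + 300 + 336 + 346 + 109 = 1135.

1135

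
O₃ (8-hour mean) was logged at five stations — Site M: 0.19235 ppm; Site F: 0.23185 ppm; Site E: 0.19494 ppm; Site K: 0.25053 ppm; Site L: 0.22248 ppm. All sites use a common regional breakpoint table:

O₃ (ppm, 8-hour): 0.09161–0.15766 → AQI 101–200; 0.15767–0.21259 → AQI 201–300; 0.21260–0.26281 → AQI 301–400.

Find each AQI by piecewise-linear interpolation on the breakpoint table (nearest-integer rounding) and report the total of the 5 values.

1567

Site M: 0.19235 lies in 0.15767–0.21259, so I_lo=201, I_hi=300, C_lo=0.15767, C_hi=0.21259.
(300−201)/(0.21259−0.15767) × (0.19235−0.15767) + 201 = 99/0.05492 × 0.03468 + 201 ≈ 263.51 → 264.
Site F: row 0.21260–0.26281 (AQI 301–400). (400−301)·(0.23185−0.21260)/(0.26281−0.21260) + 301 = 99·0.01925/0.05021 + 301 ≈ 338.96 → 339.
Site E: 0.19494 ∈ [0.15767, 0.21259] ↔ index [201, 300].
201 + (0.19494−0.15767)·(300−201)/(0.21259−0.15767) = 201 + 0.03727·99/0.05492 ≈ 268.18, so AQI = 268.
Site K: 0.25053 lies in 0.21260–0.26281, so I_lo=301, I_hi=400, C_lo=0.21260, C_hi=0.26281.
(400−301)/(0.26281−0.21260) × (0.25053−0.21260) + 301 = 99/0.05021 × 0.03793 + 301 ≈ 375.79 → 376.
Site L: row 0.21260–0.26281 (AQI 301–400). (400−301)·(0.22248−0.21260)/(0.26281−0.21260) + 301 = 99·0.00988/0.05021 + 301 ≈ 320.48 → 320.
AQIs: Site M=264, Site F=339, Site E=268, Site K=376, Site L=320. Sum = 264 + 339 + 268 + 376 + 320 = 1567.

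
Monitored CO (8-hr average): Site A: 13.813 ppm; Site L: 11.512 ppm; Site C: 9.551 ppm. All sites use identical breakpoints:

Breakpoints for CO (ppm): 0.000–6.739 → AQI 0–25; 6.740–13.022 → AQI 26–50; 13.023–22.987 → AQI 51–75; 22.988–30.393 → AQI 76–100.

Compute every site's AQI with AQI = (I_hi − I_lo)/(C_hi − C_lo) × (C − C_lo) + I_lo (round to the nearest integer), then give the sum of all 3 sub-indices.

134

Site A: row 13.023–22.987 (AQI 51–75). (75−51)·(13.813−13.023)/(22.987−13.023) + 51 = 24·0.790/9.964 + 51 ≈ 52.90 → 53.
Site L: 11.512 ∈ [6.740, 13.022] ↔ index [26, 50].
26 + (11.512−6.740)·(50−26)/(13.022−6.740) = 26 + 4.772·24/6.282 ≈ 44.23, so AQI = 44.
Site C: 9.551 lies in 6.740–13.022, so I_lo=26, I_hi=50, C_lo=6.740, C_hi=13.022.
(50−26)/(13.022−6.740) × (9.551−6.740) + 26 = 24/6.282 × 2.811 + 26 ≈ 36.74 → 37.
AQIs: Site A=53, Site L=44, Site C=37. Sum = 53 + 44 + 37 = 134.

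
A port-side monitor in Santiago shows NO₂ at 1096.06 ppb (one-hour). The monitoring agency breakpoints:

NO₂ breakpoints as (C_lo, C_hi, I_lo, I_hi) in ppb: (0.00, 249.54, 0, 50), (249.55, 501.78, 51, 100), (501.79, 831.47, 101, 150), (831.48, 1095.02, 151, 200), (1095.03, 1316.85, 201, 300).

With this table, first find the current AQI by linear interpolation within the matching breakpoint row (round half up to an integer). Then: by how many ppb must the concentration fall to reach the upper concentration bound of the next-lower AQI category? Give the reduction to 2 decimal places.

1.04

NO₂: 1096.06 ∈ [1095.03, 1316.85] ↔ index [201, 300].
201 + (1096.06−1095.03)·(300−201)/(1316.85−1095.03) = 201 + 1.03·99/221.82 ≈ 201.46, so AQI = 201.
Current AQI 201 is in the Very Unhealthy range (201–300). The next-lower category tops out at AQI 200, whose upper concentration bound is 1095.02 ppb.
Reduction needed = 1096.06 − 1095.02 = 1.04 ppb.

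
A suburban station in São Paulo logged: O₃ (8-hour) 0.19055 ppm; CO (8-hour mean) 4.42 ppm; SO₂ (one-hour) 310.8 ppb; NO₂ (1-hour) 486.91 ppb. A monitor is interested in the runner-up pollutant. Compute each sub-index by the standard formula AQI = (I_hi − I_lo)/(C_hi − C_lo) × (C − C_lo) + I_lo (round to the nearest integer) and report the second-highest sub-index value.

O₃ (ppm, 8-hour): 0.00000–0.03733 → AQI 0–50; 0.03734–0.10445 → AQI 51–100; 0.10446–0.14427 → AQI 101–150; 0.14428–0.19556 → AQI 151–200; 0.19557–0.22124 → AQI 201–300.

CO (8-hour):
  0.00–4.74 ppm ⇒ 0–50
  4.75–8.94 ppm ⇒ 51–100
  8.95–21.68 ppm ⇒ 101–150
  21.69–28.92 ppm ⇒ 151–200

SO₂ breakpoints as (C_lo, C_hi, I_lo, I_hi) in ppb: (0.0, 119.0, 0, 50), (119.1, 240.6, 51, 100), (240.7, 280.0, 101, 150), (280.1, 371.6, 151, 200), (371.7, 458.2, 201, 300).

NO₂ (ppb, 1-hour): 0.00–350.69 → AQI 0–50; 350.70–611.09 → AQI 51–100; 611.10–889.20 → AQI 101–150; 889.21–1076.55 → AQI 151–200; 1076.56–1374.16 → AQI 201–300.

O₃: 0.19055 ∈ [0.14428, 0.19556] ↔ index [151, 200].
151 + (0.19055−0.14428)·(200−151)/(0.19556−0.14428) = 151 + 0.04627·49/0.05128 ≈ 195.21, so AQI = 195.
CO: 4.42 lies in 0.00–4.74, so I_lo=0, I_hi=50, C_lo=0.00, C_hi=4.74.
(50−0)/(4.74−0.00) × (4.42−0.00) + 0 = 50/4.74 × 4.42 + 0 ≈ 46.62 → 47.
SO₂: 310.8 ∈ [280.1, 371.6] ↔ index [151, 200].
151 + (310.8−280.1)·(200−151)/(371.6−280.1) = 151 + 30.7·49/91.5 ≈ 167.44, so AQI = 167.
NO₂: 486.91 ∈ [350.70, 611.09] ↔ index [51, 100].
51 + (486.91−350.70)·(100−51)/(611.09−350.70) = 51 + 136.21·49/260.39 ≈ 76.63, so AQI = 77.
Sub-indices: O₃→195, CO→47, SO₂→167, NO₂→77. Ranked high→low: 195, 167, 77, 47. Second-highest sub-index = 167.

167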